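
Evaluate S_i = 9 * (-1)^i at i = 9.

S_9 = 9 * (-1)^9 = 9 * -1 = -9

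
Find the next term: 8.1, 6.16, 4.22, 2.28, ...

Differences: 6.16 - 8.1 = -1.94
This is an arithmetic sequence with common difference d = -1.94.
Next term = 2.28 + -1.94 = 0.34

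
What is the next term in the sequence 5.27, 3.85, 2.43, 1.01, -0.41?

Differences: 3.85 - 5.27 = -1.42
This is an arithmetic sequence with common difference d = -1.42.
Next term = -0.41 + -1.42 = -1.83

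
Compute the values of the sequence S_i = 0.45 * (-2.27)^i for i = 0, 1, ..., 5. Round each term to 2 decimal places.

This is a geometric sequence.
i=0: S_0 = 0.45 * (-2.27)^0 = 0.45
i=1: S_1 = 0.45 * (-2.27)^1 ≈ -1.02
i=2: S_2 = 0.45 * (-2.27)^2 ≈ 2.32
i=3: S_3 = 0.45 * (-2.27)^3 ≈ -5.26
i=4: S_4 = 0.45 * (-2.27)^4 ≈ 11.95
i=5: S_5 = 0.45 * (-2.27)^5 ≈ -27.12
The first 6 terms are: [0.45, -1.02, 2.32, -5.26, 11.95, -27.12]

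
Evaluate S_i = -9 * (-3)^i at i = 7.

S_7 = -9 * (-3)^7 = -9 * -2187 = 19683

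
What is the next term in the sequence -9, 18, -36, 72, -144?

Ratios: 18 / -9 = -2.0
This is a geometric sequence with common ratio r = -2.
Next term = -144 * -2 = 288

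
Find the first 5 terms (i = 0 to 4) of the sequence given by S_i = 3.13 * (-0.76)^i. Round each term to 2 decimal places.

This is a geometric sequence.
i=0: S_0 = 3.13 * (-0.76)^0 = 3.13
i=1: S_1 = 3.13 * (-0.76)^1 ≈ -2.38
i=2: S_2 = 3.13 * (-0.76)^2 ≈ 1.81
i=3: S_3 = 3.13 * (-0.76)^3 ≈ -1.37
i=4: S_4 = 3.13 * (-0.76)^4 ≈ 1.04
The first 5 terms are: [3.13, -2.38, 1.81, -1.37, 1.04]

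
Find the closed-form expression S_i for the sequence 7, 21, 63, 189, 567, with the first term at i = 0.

Check ratios: 21 / 7 = 3.0
Common ratio r = 3.
First term a = 7.
Formula: S_i = 7 * 3^i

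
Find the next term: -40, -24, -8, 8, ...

Differences: -24 - -40 = 16
This is an arithmetic sequence with common difference d = 16.
Next term = 8 + 16 = 24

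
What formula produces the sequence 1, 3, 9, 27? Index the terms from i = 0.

Check ratios: 3 / 1 = 3.0
Common ratio r = 3.
First term a = 1.
Formula: S_i = 1 * 3^i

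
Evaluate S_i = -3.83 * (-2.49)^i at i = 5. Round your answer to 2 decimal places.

S_5 = -3.83 * (-2.49)^5 ≈ -3.83 * -95.7187 ≈ 366.6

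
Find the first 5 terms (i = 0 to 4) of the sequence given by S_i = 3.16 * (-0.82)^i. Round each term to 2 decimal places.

This is a geometric sequence.
i=0: S_0 = 3.16 * (-0.82)^0 = 3.16
i=1: S_1 = 3.16 * (-0.82)^1 ≈ -2.59
i=2: S_2 = 3.16 * (-0.82)^2 ≈ 2.12
i=3: S_3 = 3.16 * (-0.82)^3 ≈ -1.74
i=4: S_4 = 3.16 * (-0.82)^4 ≈ 1.43
The first 5 terms are: [3.16, -2.59, 2.12, -1.74, 1.43]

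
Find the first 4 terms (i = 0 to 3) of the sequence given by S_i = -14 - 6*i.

This is an arithmetic sequence.
i=0: S_0 = -14 + -6*0 = -14
i=1: S_1 = -14 + -6*1 = -20
i=2: S_2 = -14 + -6*2 = -26
i=3: S_3 = -14 + -6*3 = -32
The first 4 terms are: [-14, -20, -26, -32]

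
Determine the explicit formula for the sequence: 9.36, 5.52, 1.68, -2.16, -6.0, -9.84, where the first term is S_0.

Check differences: 5.52 - 9.36 = -3.84
1.68 - 5.52 = -3.84
Common difference d = -3.84.
First term a = 9.36.
Formula: S_i = 9.36 - 3.84*i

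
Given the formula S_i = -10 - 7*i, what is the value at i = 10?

S_10 = -10 + -7*10 = -10 + -70 = -80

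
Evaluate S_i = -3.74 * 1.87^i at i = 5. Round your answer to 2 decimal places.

S_5 = -3.74 * 1.87^5 ≈ -3.74 * 22.8669 ≈ -85.52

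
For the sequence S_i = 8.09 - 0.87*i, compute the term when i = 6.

S_6 = 8.09 + -0.87*6 = 8.09 + -5.22 = 2.87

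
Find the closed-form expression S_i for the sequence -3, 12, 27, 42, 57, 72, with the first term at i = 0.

Check differences: 12 - -3 = 15
27 - 12 = 15
Common difference d = 15.
First term a = -3.
Formula: S_i = -3 + 15*i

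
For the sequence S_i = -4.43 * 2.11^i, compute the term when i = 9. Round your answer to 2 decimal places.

S_9 = -4.43 * 2.11^9 ≈ -4.43 * 828.97627 ≈ -3672.36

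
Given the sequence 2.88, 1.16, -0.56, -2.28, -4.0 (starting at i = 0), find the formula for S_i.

Check differences: 1.16 - 2.88 = -1.72
-0.56 - 1.16 = -1.72
Common difference d = -1.72.
First term a = 2.88.
Formula: S_i = 2.88 - 1.72*i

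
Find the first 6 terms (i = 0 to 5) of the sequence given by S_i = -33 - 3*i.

This is an arithmetic sequence.
i=0: S_0 = -33 + -3*0 = -33
i=1: S_1 = -33 + -3*1 = -36
i=2: S_2 = -33 + -3*2 = -39
i=3: S_3 = -33 + -3*3 = -42
i=4: S_4 = -33 + -3*4 = -45
i=5: S_5 = -33 + -3*5 = -48
The first 6 terms are: [-33, -36, -39, -42, -45, -48]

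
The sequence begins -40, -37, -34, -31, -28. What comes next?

Differences: -37 - -40 = 3
This is an arithmetic sequence with common difference d = 3.
Next term = -28 + 3 = -25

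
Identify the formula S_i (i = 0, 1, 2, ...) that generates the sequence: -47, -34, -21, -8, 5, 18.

Check differences: -34 - -47 = 13
-21 - -34 = 13
Common difference d = 13.
First term a = -47.
Formula: S_i = -47 + 13*i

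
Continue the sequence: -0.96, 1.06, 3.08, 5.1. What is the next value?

Differences: 1.06 - -0.96 = 2.02
This is an arithmetic sequence with common difference d = 2.02.
Next term = 5.1 + 2.02 = 7.12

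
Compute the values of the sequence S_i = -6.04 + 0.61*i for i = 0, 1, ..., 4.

This is an arithmetic sequence.
i=0: S_0 = -6.04 + 0.61*0 = -6.04
i=1: S_1 = -6.04 + 0.61*1 = -5.43
i=2: S_2 = -6.04 + 0.61*2 = -4.82
i=3: S_3 = -6.04 + 0.61*3 = -4.21
i=4: S_4 = -6.04 + 0.61*4 = -3.6
The first 5 terms are: [-6.04, -5.43, -4.82, -4.21, -3.6]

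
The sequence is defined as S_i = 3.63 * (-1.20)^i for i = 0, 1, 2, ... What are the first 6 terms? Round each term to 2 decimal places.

This is a geometric sequence.
i=0: S_0 = 3.63 * (-1.2)^0 = 3.63
i=1: S_1 = 3.63 * (-1.2)^1 ≈ -4.36
i=2: S_2 = 3.63 * (-1.2)^2 ≈ 5.23
i=3: S_3 = 3.63 * (-1.2)^3 ≈ -6.27
i=4: S_4 = 3.63 * (-1.2)^4 ≈ 7.53
i=5: S_5 = 3.63 * (-1.2)^5 ≈ -9.03
The first 6 terms are: [3.63, -4.36, 5.23, -6.27, 7.53, -9.03]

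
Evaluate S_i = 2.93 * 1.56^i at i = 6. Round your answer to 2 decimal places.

S_6 = 2.93 * 1.56^6 ≈ 2.93 * 14.4128 ≈ 42.23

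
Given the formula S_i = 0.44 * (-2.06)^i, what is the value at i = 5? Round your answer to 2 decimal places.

S_5 = 0.44 * (-2.06)^5 ≈ 0.44 * -37.0968 ≈ -16.32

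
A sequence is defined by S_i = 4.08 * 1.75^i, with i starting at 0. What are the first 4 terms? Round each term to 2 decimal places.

This is a geometric sequence.
i=0: S_0 = 4.08 * 1.75^0 = 4.08
i=1: S_1 = 4.08 * 1.75^1 = 7.14
i=2: S_2 = 4.08 * 1.75^2 ≈ 12.5
i=3: S_3 = 4.08 * 1.75^3 ≈ 21.87
The first 4 terms are: [4.08, 7.14, 12.5, 21.87]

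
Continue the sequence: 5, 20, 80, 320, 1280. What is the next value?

Ratios: 20 / 5 = 4.0
This is a geometric sequence with common ratio r = 4.
Next term = 1280 * 4 = 5120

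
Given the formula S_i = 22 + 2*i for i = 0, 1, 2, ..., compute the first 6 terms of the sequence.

This is an arithmetic sequence.
i=0: S_0 = 22 + 2*0 = 22
i=1: S_1 = 22 + 2*1 = 24
i=2: S_2 = 22 + 2*2 = 26
i=3: S_3 = 22 + 2*3 = 28
i=4: S_4 = 22 + 2*4 = 30
i=5: S_5 = 22 + 2*5 = 32
The first 6 terms are: [22, 24, 26, 28, 30, 32]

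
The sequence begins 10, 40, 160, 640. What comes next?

Ratios: 40 / 10 = 4.0
This is a geometric sequence with common ratio r = 4.
Next term = 640 * 4 = 2560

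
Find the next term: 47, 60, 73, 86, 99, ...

Differences: 60 - 47 = 13
This is an arithmetic sequence with common difference d = 13.
Next term = 99 + 13 = 112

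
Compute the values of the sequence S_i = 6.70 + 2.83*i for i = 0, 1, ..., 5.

This is an arithmetic sequence.
i=0: S_0 = 6.7 + 2.83*0 = 6.7
i=1: S_1 = 6.7 + 2.83*1 = 9.53
i=2: S_2 = 6.7 + 2.83*2 = 12.36
i=3: S_3 = 6.7 + 2.83*3 = 15.19
i=4: S_4 = 6.7 + 2.83*4 = 18.02
i=5: S_5 = 6.7 + 2.83*5 = 20.85
The first 6 terms are: [6.7, 9.53, 12.36, 15.19, 18.02, 20.85]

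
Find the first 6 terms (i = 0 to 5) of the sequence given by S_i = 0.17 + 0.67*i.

This is an arithmetic sequence.
i=0: S_0 = 0.17 + 0.67*0 = 0.17
i=1: S_1 = 0.17 + 0.67*1 = 0.84
i=2: S_2 = 0.17 + 0.67*2 = 1.51
i=3: S_3 = 0.17 + 0.67*3 = 2.18
i=4: S_4 = 0.17 + 0.67*4 = 2.85
i=5: S_5 = 0.17 + 0.67*5 = 3.52
The first 6 terms are: [0.17, 0.84, 1.51, 2.18, 2.85, 3.52]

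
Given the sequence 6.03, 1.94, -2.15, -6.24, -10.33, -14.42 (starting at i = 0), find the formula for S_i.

Check differences: 1.94 - 6.03 = -4.09
-2.15 - 1.94 = -4.09
Common difference d = -4.09.
First term a = 6.03.
Formula: S_i = 6.03 - 4.09*i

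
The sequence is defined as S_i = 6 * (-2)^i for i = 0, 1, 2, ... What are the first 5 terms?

This is a geometric sequence.
i=0: S_0 = 6 * (-2)^0 = 6
i=1: S_1 = 6 * (-2)^1 = -12
i=2: S_2 = 6 * (-2)^2 = 24
i=3: S_3 = 6 * (-2)^3 = -48
i=4: S_4 = 6 * (-2)^4 = 96
The first 5 terms are: [6, -12, 24, -48, 96]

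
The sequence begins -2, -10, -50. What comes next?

Ratios: -10 / -2 = 5.0
This is a geometric sequence with common ratio r = 5.
Next term = -50 * 5 = -250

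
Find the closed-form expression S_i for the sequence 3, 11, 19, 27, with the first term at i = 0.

Check differences: 11 - 3 = 8
19 - 11 = 8
Common difference d = 8.
First term a = 3.
Formula: S_i = 3 + 8*i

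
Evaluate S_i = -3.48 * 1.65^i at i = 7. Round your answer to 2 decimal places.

S_7 = -3.48 * 1.65^7 ≈ -3.48 * 33.2957 ≈ -115.87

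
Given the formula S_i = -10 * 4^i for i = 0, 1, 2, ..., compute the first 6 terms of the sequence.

This is a geometric sequence.
i=0: S_0 = -10 * 4^0 = -10
i=1: S_1 = -10 * 4^1 = -40
i=2: S_2 = -10 * 4^2 = -160
i=3: S_3 = -10 * 4^3 = -640
i=4: S_4 = -10 * 4^4 = -2560
i=5: S_5 = -10 * 4^5 = -10240
The first 6 terms are: [-10, -40, -160, -640, -2560, -10240]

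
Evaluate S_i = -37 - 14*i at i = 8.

S_8 = -37 + -14*8 = -37 + -112 = -149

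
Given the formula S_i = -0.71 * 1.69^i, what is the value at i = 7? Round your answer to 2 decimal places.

S_7 = -0.71 * 1.69^7 ≈ -0.71 * 39.3738 ≈ -27.96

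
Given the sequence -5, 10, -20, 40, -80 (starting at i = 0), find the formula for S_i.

Check ratios: 10 / -5 = -2.0
Common ratio r = -2.
First term a = -5.
Formula: S_i = -5 * (-2)^i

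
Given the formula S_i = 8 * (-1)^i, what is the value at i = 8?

S_8 = 8 * (-1)^8 = 8 * 1 = 8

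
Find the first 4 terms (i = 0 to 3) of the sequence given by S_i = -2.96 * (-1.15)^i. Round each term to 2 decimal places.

This is a geometric sequence.
i=0: S_0 = -2.96 * (-1.15)^0 = -2.96
i=1: S_1 = -2.96 * (-1.15)^1 ≈ 3.4
i=2: S_2 = -2.96 * (-1.15)^2 ≈ -3.91
i=3: S_3 = -2.96 * (-1.15)^3 ≈ 4.5
The first 4 terms are: [-2.96, 3.4, -3.91, 4.5]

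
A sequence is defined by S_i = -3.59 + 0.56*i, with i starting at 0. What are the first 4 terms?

This is an arithmetic sequence.
i=0: S_0 = -3.59 + 0.56*0 = -3.59
i=1: S_1 = -3.59 + 0.56*1 = -3.03
i=2: S_2 = -3.59 + 0.56*2 = -2.47
i=3: S_3 = -3.59 + 0.56*3 = -1.91
The first 4 terms are: [-3.59, -3.03, -2.47, -1.91]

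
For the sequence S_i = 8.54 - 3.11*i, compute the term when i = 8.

S_8 = 8.54 + -3.11*8 = 8.54 + -24.88 = -16.34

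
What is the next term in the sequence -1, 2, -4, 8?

Ratios: 2 / -1 = -2.0
This is a geometric sequence with common ratio r = -2.
Next term = 8 * -2 = -16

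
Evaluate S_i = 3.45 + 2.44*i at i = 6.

S_6 = 3.45 + 2.44*6 = 3.45 + 14.64 = 18.09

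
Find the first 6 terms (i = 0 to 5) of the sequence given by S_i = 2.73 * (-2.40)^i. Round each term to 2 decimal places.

This is a geometric sequence.
i=0: S_0 = 2.73 * (-2.4)^0 = 2.73
i=1: S_1 = 2.73 * (-2.4)^1 ≈ -6.55
i=2: S_2 = 2.73 * (-2.4)^2 ≈ 15.72
i=3: S_3 = 2.73 * (-2.4)^3 ≈ -37.74
i=4: S_4 = 2.73 * (-2.4)^4 ≈ 90.57
i=5: S_5 = 2.73 * (-2.4)^5 ≈ -217.38
The first 6 terms are: [2.73, -6.55, 15.72, -37.74, 90.57, -217.38]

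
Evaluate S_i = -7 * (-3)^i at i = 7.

S_7 = -7 * (-3)^7 = -7 * -2187 = 15309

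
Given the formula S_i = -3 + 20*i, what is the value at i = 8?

S_8 = -3 + 20*8 = -3 + 160 = 157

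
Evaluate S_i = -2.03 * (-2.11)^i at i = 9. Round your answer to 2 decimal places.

S_9 = -2.03 * (-2.11)^9 ≈ -2.03 * -828.9763 ≈ 1682.82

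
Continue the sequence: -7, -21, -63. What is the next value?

Ratios: -21 / -7 = 3.0
This is a geometric sequence with common ratio r = 3.
Next term = -63 * 3 = -189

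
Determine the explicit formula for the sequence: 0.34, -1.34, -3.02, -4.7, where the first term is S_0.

Check differences: -1.34 - 0.34 = -1.68
-3.02 - -1.34 = -1.68
Common difference d = -1.68.
First term a = 0.34.
Formula: S_i = 0.34 - 1.68*i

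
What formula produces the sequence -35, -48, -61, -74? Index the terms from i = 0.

Check differences: -48 - -35 = -13
-61 - -48 = -13
Common difference d = -13.
First term a = -35.
Formula: S_i = -35 - 13*i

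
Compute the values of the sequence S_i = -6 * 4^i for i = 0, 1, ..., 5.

This is a geometric sequence.
i=0: S_0 = -6 * 4^0 = -6
i=1: S_1 = -6 * 4^1 = -24
i=2: S_2 = -6 * 4^2 = -96
i=3: S_3 = -6 * 4^3 = -384
i=4: S_4 = -6 * 4^4 = -1536
i=5: S_5 = -6 * 4^5 = -6144
The first 6 terms are: [-6, -24, -96, -384, -1536, -6144]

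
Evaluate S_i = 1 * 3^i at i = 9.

S_9 = 1 * 3^9 = 1 * 19683 = 19683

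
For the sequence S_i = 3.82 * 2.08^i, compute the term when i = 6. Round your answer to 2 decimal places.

S_6 = 3.82 * 2.08^6 ≈ 3.82 * 80.9804 ≈ 309.35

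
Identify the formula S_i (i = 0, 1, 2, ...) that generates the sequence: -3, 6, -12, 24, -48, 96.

Check ratios: 6 / -3 = -2.0
Common ratio r = -2.
First term a = -3.
Formula: S_i = -3 * (-2)^i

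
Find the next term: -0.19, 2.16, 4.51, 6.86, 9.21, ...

Differences: 2.16 - -0.19 = 2.35
This is an arithmetic sequence with common difference d = 2.35.
Next term = 9.21 + 2.35 = 11.56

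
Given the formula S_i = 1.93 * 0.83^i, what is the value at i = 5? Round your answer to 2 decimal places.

S_5 = 1.93 * 0.83^5 ≈ 1.93 * 0.3939 ≈ 0.76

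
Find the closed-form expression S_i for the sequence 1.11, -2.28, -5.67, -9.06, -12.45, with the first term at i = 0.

Check differences: -2.28 - 1.11 = -3.39
-5.67 - -2.28 = -3.39
Common difference d = -3.39.
First term a = 1.11.
Formula: S_i = 1.11 - 3.39*i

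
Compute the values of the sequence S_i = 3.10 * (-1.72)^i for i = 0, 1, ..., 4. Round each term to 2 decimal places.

This is a geometric sequence.
i=0: S_0 = 3.1 * (-1.72)^0 = 3.1
i=1: S_1 = 3.1 * (-1.72)^1 ≈ -5.33
i=2: S_2 = 3.1 * (-1.72)^2 ≈ 9.17
i=3: S_3 = 3.1 * (-1.72)^3 ≈ -15.77
i=4: S_4 = 3.1 * (-1.72)^4 ≈ 27.13
The first 5 terms are: [3.1, -5.33, 9.17, -15.77, 27.13]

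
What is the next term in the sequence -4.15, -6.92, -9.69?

Differences: -6.92 - -4.15 = -2.77
This is an arithmetic sequence with common difference d = -2.77.
Next term = -9.69 + -2.77 = -12.46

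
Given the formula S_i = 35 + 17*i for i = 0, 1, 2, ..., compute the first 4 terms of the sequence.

This is an arithmetic sequence.
i=0: S_0 = 35 + 17*0 = 35
i=1: S_1 = 35 + 17*1 = 52
i=2: S_2 = 35 + 17*2 = 69
i=3: S_3 = 35 + 17*3 = 86
The first 4 terms are: [35, 52, 69, 86]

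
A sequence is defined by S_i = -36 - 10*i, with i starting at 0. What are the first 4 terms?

This is an arithmetic sequence.
i=0: S_0 = -36 + -10*0 = -36
i=1: S_1 = -36 + -10*1 = -46
i=2: S_2 = -36 + -10*2 = -56
i=3: S_3 = -36 + -10*3 = -66
The first 4 terms are: [-36, -46, -56, -66]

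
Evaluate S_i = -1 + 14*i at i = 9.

S_9 = -1 + 14*9 = -1 + 126 = 125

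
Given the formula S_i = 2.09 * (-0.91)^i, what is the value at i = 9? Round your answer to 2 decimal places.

S_9 = 2.09 * (-0.91)^9 ≈ 2.09 * -0.4279 ≈ -0.89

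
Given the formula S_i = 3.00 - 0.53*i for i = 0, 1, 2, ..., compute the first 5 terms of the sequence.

This is an arithmetic sequence.
i=0: S_0 = 3.0 + -0.53*0 = 3.0
i=1: S_1 = 3.0 + -0.53*1 = 2.47
i=2: S_2 = 3.0 + -0.53*2 = 1.94
i=3: S_3 = 3.0 + -0.53*3 = 1.41
i=4: S_4 = 3.0 + -0.53*4 = 0.88
The first 5 terms are: [3.0, 2.47, 1.94, 1.41, 0.88]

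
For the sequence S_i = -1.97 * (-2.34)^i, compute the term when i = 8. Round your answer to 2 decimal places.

S_8 = -1.97 * (-2.34)^8 ≈ -1.97 * 898.932 ≈ -1770.9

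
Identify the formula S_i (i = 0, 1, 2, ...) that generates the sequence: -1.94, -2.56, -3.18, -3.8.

Check differences: -2.56 - -1.94 = -0.62
-3.18 - -2.56 = -0.62
Common difference d = -0.62.
First term a = -1.94.
Formula: S_i = -1.94 - 0.62*i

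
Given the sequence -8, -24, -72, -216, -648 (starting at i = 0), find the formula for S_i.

Check ratios: -24 / -8 = 3.0
Common ratio r = 3.
First term a = -8.
Formula: S_i = -8 * 3^i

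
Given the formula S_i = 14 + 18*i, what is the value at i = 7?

S_7 = 14 + 18*7 = 14 + 126 = 140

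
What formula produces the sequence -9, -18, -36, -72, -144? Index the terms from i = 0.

Check ratios: -18 / -9 = 2.0
Common ratio r = 2.
First term a = -9.
Formula: S_i = -9 * 2^i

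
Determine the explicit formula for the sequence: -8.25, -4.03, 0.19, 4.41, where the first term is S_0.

Check differences: -4.03 - -8.25 = 4.22
0.19 - -4.03 = 4.22
Common difference d = 4.22.
First term a = -8.25.
Formula: S_i = -8.25 + 4.22*i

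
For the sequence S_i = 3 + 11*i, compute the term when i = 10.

S_10 = 3 + 11*10 = 3 + 110 = 113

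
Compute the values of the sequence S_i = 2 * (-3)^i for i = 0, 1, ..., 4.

This is a geometric sequence.
i=0: S_0 = 2 * (-3)^0 = 2
i=1: S_1 = 2 * (-3)^1 = -6
i=2: S_2 = 2 * (-3)^2 = 18
i=3: S_3 = 2 * (-3)^3 = -54
i=4: S_4 = 2 * (-3)^4 = 162
The first 5 terms are: [2, -6, 18, -54, 162]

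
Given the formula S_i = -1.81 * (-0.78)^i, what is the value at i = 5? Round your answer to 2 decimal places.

S_5 = -1.81 * (-0.78)^5 ≈ -1.81 * -0.2887 ≈ 0.52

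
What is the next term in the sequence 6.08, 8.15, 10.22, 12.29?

Differences: 8.15 - 6.08 = 2.07
This is an arithmetic sequence with common difference d = 2.07.
Next term = 12.29 + 2.07 = 14.36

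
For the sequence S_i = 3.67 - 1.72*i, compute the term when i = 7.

S_7 = 3.67 + -1.72*7 = 3.67 + -12.04 = -8.37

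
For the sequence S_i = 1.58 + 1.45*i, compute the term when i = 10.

S_10 = 1.58 + 1.45*10 = 1.58 + 14.5 = 16.08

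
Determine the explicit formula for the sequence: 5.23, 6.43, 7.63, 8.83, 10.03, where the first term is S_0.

Check differences: 6.43 - 5.23 = 1.2
7.63 - 6.43 = 1.2
Common difference d = 1.2.
First term a = 5.23.
Formula: S_i = 5.23 + 1.20*i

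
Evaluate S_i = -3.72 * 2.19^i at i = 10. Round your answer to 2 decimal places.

S_10 = -3.72 * 2.19^10 ≈ -3.72 * 2537.7051 ≈ -9440.26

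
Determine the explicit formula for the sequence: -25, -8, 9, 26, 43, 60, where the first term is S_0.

Check differences: -8 - -25 = 17
9 - -8 = 17
Common difference d = 17.
First term a = -25.
Formula: S_i = -25 + 17*i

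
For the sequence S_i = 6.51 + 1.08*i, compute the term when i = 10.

S_10 = 6.51 + 1.08*10 = 6.51 + 10.8 = 17.31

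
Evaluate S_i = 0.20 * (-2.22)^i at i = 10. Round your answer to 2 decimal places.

S_10 = 0.2 * (-2.22)^10 ≈ 0.2 * 2907.5671 ≈ 581.51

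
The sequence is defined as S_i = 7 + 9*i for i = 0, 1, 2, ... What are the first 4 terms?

This is an arithmetic sequence.
i=0: S_0 = 7 + 9*0 = 7
i=1: S_1 = 7 + 9*1 = 16
i=2: S_2 = 7 + 9*2 = 25
i=3: S_3 = 7 + 9*3 = 34
The first 4 terms are: [7, 16, 25, 34]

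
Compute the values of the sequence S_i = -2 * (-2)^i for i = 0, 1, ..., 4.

This is a geometric sequence.
i=0: S_0 = -2 * (-2)^0 = -2
i=1: S_1 = -2 * (-2)^1 = 4
i=2: S_2 = -2 * (-2)^2 = -8
i=3: S_3 = -2 * (-2)^3 = 16
i=4: S_4 = -2 * (-2)^4 = -32
The first 5 terms are: [-2, 4, -8, 16, -32]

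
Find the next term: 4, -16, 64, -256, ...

Ratios: -16 / 4 = -4.0
This is a geometric sequence with common ratio r = -4.
Next term = -256 * -4 = 1024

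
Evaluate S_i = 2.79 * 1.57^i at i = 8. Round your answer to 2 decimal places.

S_8 = 2.79 * 1.57^8 ≈ 2.79 * 36.9145 ≈ 102.99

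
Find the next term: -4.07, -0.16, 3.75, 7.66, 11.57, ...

Differences: -0.16 - -4.07 = 3.91
This is an arithmetic sequence with common difference d = 3.91.
Next term = 11.57 + 3.91 = 15.48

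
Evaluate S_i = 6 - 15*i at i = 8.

S_8 = 6 + -15*8 = 6 + -120 = -114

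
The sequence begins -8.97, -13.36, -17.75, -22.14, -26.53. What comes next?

Differences: -13.36 - -8.97 = -4.39
This is an arithmetic sequence with common difference d = -4.39.
Next term = -26.53 + -4.39 = -30.92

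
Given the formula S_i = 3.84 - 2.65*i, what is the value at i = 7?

S_7 = 3.84 + -2.65*7 = 3.84 + -18.55 = -14.71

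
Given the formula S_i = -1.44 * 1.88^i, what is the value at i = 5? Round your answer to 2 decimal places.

S_5 = -1.44 * 1.88^5 ≈ -1.44 * 23.4849 ≈ -33.82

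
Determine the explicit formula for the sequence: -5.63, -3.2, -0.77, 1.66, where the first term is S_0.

Check differences: -3.2 - -5.63 = 2.43
-0.77 - -3.2 = 2.43
Common difference d = 2.43.
First term a = -5.63.
Formula: S_i = -5.63 + 2.43*i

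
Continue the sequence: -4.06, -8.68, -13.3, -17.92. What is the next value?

Differences: -8.68 - -4.06 = -4.62
This is an arithmetic sequence with common difference d = -4.62.
Next term = -17.92 + -4.62 = -22.54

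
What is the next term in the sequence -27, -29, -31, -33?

Differences: -29 - -27 = -2
This is an arithmetic sequence with common difference d = -2.
Next term = -33 + -2 = -35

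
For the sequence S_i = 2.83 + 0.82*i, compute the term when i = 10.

S_10 = 2.83 + 0.82*10 = 2.83 + 8.2 = 11.03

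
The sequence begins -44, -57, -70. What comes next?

Differences: -57 - -44 = -13
This is an arithmetic sequence with common difference d = -13.
Next term = -70 + -13 = -83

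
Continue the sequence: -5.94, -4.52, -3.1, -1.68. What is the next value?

Differences: -4.52 - -5.94 = 1.42
This is an arithmetic sequence with common difference d = 1.42.
Next term = -1.68 + 1.42 = -0.26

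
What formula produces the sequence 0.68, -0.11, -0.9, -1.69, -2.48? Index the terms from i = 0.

Check differences: -0.11 - 0.68 = -0.79
-0.9 - -0.11 = -0.79
Common difference d = -0.79.
First term a = 0.68.
Formula: S_i = 0.68 - 0.79*i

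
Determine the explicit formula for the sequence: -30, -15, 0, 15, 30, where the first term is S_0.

Check differences: -15 - -30 = 15
0 - -15 = 15
Common difference d = 15.
First term a = -30.
Formula: S_i = -30 + 15*i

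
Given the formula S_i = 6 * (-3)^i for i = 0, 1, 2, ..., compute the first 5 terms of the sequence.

This is a geometric sequence.
i=0: S_0 = 6 * (-3)^0 = 6
i=1: S_1 = 6 * (-3)^1 = -18
i=2: S_2 = 6 * (-3)^2 = 54
i=3: S_3 = 6 * (-3)^3 = -162
i=4: S_4 = 6 * (-3)^4 = 486
The first 5 terms are: [6, -18, 54, -162, 486]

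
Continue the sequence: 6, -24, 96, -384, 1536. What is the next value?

Ratios: -24 / 6 = -4.0
This is a geometric sequence with common ratio r = -4.
Next term = 1536 * -4 = -6144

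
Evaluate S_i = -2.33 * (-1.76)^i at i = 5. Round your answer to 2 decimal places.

S_5 = -2.33 * (-1.76)^5 ≈ -2.33 * -16.8874 ≈ 39.35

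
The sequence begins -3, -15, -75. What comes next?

Ratios: -15 / -3 = 5.0
This is a geometric sequence with common ratio r = 5.
Next term = -75 * 5 = -375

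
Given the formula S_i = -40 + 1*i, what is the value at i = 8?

S_8 = -40 + 1*8 = -40 + 8 = -32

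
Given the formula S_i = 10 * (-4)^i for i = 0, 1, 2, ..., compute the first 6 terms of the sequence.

This is a geometric sequence.
i=0: S_0 = 10 * (-4)^0 = 10
i=1: S_1 = 10 * (-4)^1 = -40
i=2: S_2 = 10 * (-4)^2 = 160
i=3: S_3 = 10 * (-4)^3 = -640
i=4: S_4 = 10 * (-4)^4 = 2560
i=5: S_5 = 10 * (-4)^5 = -10240
The first 6 terms are: [10, -40, 160, -640, 2560, -10240]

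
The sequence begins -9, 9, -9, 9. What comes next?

Ratios: 9 / -9 = -1.0
This is a geometric sequence with common ratio r = -1.
Next term = 9 * -1 = -9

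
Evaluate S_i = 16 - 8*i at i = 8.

S_8 = 16 + -8*8 = 16 + -64 = -48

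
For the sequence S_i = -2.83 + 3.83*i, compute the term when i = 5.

S_5 = -2.83 + 3.83*5 = -2.83 + 19.15 = 16.32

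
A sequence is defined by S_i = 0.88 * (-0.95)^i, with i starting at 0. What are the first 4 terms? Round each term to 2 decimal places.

This is a geometric sequence.
i=0: S_0 = 0.88 * (-0.95)^0 = 0.88
i=1: S_1 = 0.88 * (-0.95)^1 ≈ -0.84
i=2: S_2 = 0.88 * (-0.95)^2 ≈ 0.79
i=3: S_3 = 0.88 * (-0.95)^3 ≈ -0.75
The first 4 terms are: [0.88, -0.84, 0.79, -0.75]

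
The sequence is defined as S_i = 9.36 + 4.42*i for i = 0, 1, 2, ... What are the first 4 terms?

This is an arithmetic sequence.
i=0: S_0 = 9.36 + 4.42*0 = 9.36
i=1: S_1 = 9.36 + 4.42*1 = 13.78
i=2: S_2 = 9.36 + 4.42*2 = 18.2
i=3: S_3 = 9.36 + 4.42*3 = 22.62
The first 4 terms are: [9.36, 13.78, 18.2, 22.62]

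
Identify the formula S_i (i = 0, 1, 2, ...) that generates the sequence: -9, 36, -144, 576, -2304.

Check ratios: 36 / -9 = -4.0
Common ratio r = -4.
First term a = -9.
Formula: S_i = -9 * (-4)^i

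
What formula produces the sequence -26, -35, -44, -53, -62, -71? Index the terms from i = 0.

Check differences: -35 - -26 = -9
-44 - -35 = -9
Common difference d = -9.
First term a = -26.
Formula: S_i = -26 - 9*i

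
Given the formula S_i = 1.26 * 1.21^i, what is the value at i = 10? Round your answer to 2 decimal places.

S_10 = 1.26 * 1.21^10 ≈ 1.26 * 6.7275 ≈ 8.48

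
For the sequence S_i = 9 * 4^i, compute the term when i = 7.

S_7 = 9 * 4^7 = 9 * 16384 = 147456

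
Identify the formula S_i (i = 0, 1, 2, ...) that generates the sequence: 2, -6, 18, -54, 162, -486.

Check ratios: -6 / 2 = -3.0
Common ratio r = -3.
First term a = 2.
Formula: S_i = 2 * (-3)^i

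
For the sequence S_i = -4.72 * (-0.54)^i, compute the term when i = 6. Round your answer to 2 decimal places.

S_6 = -4.72 * (-0.54)^6 ≈ -4.72 * 0.0248 ≈ -0.12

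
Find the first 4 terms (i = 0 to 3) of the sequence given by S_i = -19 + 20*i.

This is an arithmetic sequence.
i=0: S_0 = -19 + 20*0 = -19
i=1: S_1 = -19 + 20*1 = 1
i=2: S_2 = -19 + 20*2 = 21
i=3: S_3 = -19 + 20*3 = 41
The first 4 terms are: [-19, 1, 21, 41]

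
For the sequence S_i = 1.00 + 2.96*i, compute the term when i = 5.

S_5 = 1.0 + 2.96*5 = 1.0 + 14.8 = 15.8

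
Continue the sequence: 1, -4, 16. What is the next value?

Ratios: -4 / 1 = -4.0
This is a geometric sequence with common ratio r = -4.
Next term = 16 * -4 = -64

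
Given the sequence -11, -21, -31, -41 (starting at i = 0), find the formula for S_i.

Check differences: -21 - -11 = -10
-31 - -21 = -10
Common difference d = -10.
First term a = -11.
Formula: S_i = -11 - 10*i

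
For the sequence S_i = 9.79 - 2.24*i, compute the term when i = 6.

S_6 = 9.79 + -2.24*6 = 9.79 + -13.44 = -3.65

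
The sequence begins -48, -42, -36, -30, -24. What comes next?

Differences: -42 - -48 = 6
This is an arithmetic sequence with common difference d = 6.
Next term = -24 + 6 = -18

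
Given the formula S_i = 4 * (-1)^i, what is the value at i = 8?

S_8 = 4 * (-1)^8 = 4 * 1 = 4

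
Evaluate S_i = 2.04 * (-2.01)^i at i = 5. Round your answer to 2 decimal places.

S_5 = 2.04 * (-2.01)^5 ≈ 2.04 * -32.808 ≈ -66.93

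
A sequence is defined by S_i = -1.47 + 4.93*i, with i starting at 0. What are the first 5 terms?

This is an arithmetic sequence.
i=0: S_0 = -1.47 + 4.93*0 = -1.47
i=1: S_1 = -1.47 + 4.93*1 = 3.46
i=2: S_2 = -1.47 + 4.93*2 = 8.39
i=3: S_3 = -1.47 + 4.93*3 = 13.32
i=4: S_4 = -1.47 + 4.93*4 = 18.25
The first 5 terms are: [-1.47, 3.46, 8.39, 13.32, 18.25]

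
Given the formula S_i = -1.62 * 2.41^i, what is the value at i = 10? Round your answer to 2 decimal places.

S_10 = -1.62 * 2.41^10 ≈ -1.62 * 6609.5277 ≈ -10707.43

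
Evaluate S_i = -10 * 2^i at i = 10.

S_10 = -10 * 2^10 = -10 * 1024 = -10240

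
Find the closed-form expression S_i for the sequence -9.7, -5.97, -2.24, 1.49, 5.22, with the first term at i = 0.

Check differences: -5.97 - -9.7 = 3.73
-2.24 - -5.97 = 3.73
Common difference d = 3.73.
First term a = -9.7.
Formula: S_i = -9.70 + 3.73*i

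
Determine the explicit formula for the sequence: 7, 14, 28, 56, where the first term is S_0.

Check ratios: 14 / 7 = 2.0
Common ratio r = 2.
First term a = 7.
Formula: S_i = 7 * 2^i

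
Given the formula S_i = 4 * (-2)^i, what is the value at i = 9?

S_9 = 4 * (-2)^9 = 4 * -512 = -2048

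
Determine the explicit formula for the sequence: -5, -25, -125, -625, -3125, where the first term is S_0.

Check ratios: -25 / -5 = 5.0
Common ratio r = 5.
First term a = -5.
Formula: S_i = -5 * 5^i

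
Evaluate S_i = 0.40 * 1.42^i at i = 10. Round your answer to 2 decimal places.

S_10 = 0.4 * 1.42^10 ≈ 0.4 * 33.3337 ≈ 13.33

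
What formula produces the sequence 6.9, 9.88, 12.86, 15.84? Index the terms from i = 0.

Check differences: 9.88 - 6.9 = 2.98
12.86 - 9.88 = 2.98
Common difference d = 2.98.
First term a = 6.9.
Formula: S_i = 6.90 + 2.98*i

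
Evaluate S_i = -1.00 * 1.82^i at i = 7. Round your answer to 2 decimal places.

S_7 = -1.0 * 1.82^7 ≈ -1.0 * 66.1454 ≈ -66.15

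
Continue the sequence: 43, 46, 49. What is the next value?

Differences: 46 - 43 = 3
This is an arithmetic sequence with common difference d = 3.
Next term = 49 + 3 = 52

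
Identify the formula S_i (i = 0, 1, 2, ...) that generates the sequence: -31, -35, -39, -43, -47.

Check differences: -35 - -31 = -4
-39 - -35 = -4
Common difference d = -4.
First term a = -31.
Formula: S_i = -31 - 4*i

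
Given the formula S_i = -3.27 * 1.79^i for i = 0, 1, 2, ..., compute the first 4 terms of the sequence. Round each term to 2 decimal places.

This is a geometric sequence.
i=0: S_0 = -3.27 * 1.79^0 = -3.27
i=1: S_1 = -3.27 * 1.79^1 ≈ -5.85
i=2: S_2 = -3.27 * 1.79^2 ≈ -10.48
i=3: S_3 = -3.27 * 1.79^3 ≈ -18.75
The first 4 terms are: [-3.27, -5.85, -10.48, -18.75]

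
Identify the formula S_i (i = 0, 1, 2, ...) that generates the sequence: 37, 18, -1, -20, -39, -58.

Check differences: 18 - 37 = -19
-1 - 18 = -19
Common difference d = -19.
First term a = 37.
Formula: S_i = 37 - 19*i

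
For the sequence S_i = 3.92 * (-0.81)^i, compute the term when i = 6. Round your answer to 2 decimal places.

S_6 = 3.92 * (-0.81)^6 ≈ 3.92 * 0.2824 ≈ 1.11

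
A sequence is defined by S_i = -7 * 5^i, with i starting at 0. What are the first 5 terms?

This is a geometric sequence.
i=0: S_0 = -7 * 5^0 = -7
i=1: S_1 = -7 * 5^1 = -35
i=2: S_2 = -7 * 5^2 = -175
i=3: S_3 = -7 * 5^3 = -875
i=4: S_4 = -7 * 5^4 = -4375
The first 5 terms are: [-7, -35, -175, -875, -4375]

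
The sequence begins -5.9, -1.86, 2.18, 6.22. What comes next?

Differences: -1.86 - -5.9 = 4.04
This is an arithmetic sequence with common difference d = 4.04.
Next term = 6.22 + 4.04 = 10.26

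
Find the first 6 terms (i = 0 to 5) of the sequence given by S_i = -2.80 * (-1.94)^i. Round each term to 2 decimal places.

This is a geometric sequence.
i=0: S_0 = -2.8 * (-1.94)^0 = -2.8
i=1: S_1 = -2.8 * (-1.94)^1 ≈ 5.43
i=2: S_2 = -2.8 * (-1.94)^2 ≈ -10.54
i=3: S_3 = -2.8 * (-1.94)^3 ≈ 20.44
i=4: S_4 = -2.8 * (-1.94)^4 ≈ -39.66
i=5: S_5 = -2.8 * (-1.94)^5 ≈ 76.94
The first 6 terms are: [-2.8, 5.43, -10.54, 20.44, -39.66, 76.94]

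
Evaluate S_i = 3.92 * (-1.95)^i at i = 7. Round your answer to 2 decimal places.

S_7 = 3.92 * (-1.95)^7 ≈ 3.92 * -107.2117 ≈ -420.27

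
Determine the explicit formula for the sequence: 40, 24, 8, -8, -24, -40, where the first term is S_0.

Check differences: 24 - 40 = -16
8 - 24 = -16
Common difference d = -16.
First term a = 40.
Formula: S_i = 40 - 16*i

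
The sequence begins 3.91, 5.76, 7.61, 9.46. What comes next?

Differences: 5.76 - 3.91 = 1.85
This is an arithmetic sequence with common difference d = 1.85.
Next term = 9.46 + 1.85 = 11.31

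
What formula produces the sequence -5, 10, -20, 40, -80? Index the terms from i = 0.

Check ratios: 10 / -5 = -2.0
Common ratio r = -2.
First term a = -5.
Formula: S_i = -5 * (-2)^i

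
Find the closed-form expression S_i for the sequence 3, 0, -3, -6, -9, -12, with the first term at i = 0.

Check differences: 0 - 3 = -3
-3 - 0 = -3
Common difference d = -3.
First term a = 3.
Formula: S_i = 3 - 3*i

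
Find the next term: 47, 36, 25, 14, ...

Differences: 36 - 47 = -11
This is an arithmetic sequence with common difference d = -11.
Next term = 14 + -11 = 3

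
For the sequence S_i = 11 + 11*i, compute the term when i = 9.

S_9 = 11 + 11*9 = 11 + 99 = 110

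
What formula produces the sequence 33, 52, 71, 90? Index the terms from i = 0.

Check differences: 52 - 33 = 19
71 - 52 = 19
Common difference d = 19.
First term a = 33.
Formula: S_i = 33 + 19*i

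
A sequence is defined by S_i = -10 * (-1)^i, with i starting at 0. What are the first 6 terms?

This is a geometric sequence.
i=0: S_0 = -10 * (-1)^0 = -10
i=1: S_1 = -10 * (-1)^1 = 10
i=2: S_2 = -10 * (-1)^2 = -10
i=3: S_3 = -10 * (-1)^3 = 10
i=4: S_4 = -10 * (-1)^4 = -10
i=5: S_5 = -10 * (-1)^5 = 10
The first 6 terms are: [-10, 10, -10, 10, -10, 10]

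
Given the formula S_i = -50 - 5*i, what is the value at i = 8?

S_8 = -50 + -5*8 = -50 + -40 = -90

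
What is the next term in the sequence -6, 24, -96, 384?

Ratios: 24 / -6 = -4.0
This is a geometric sequence with common ratio r = -4.
Next term = 384 * -4 = -1536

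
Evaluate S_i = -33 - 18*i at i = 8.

S_8 = -33 + -18*8 = -33 + -144 = -177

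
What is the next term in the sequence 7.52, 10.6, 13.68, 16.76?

Differences: 10.6 - 7.52 = 3.08
This is an arithmetic sequence with common difference d = 3.08.
Next term = 16.76 + 3.08 = 19.84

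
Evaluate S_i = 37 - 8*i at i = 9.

S_9 = 37 + -8*9 = 37 + -72 = -35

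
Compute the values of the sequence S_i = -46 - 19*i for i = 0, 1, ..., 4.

This is an arithmetic sequence.
i=0: S_0 = -46 + -19*0 = -46
i=1: S_1 = -46 + -19*1 = -65
i=2: S_2 = -46 + -19*2 = -84
i=3: S_3 = -46 + -19*3 = -103
i=4: S_4 = -46 + -19*4 = -122
The first 5 terms are: [-46, -65, -84, -103, -122]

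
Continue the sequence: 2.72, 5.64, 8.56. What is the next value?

Differences: 5.64 - 2.72 = 2.92
This is an arithmetic sequence with common difference d = 2.92.
Next term = 8.56 + 2.92 = 11.48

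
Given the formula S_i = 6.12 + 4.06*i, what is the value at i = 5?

S_5 = 6.12 + 4.06*5 = 6.12 + 20.3 = 26.42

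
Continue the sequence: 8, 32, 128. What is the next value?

Ratios: 32 / 8 = 4.0
This is a geometric sequence with common ratio r = 4.
Next term = 128 * 4 = 512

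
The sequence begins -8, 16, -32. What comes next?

Ratios: 16 / -8 = -2.0
This is a geometric sequence with common ratio r = -2.
Next term = -32 * -2 = 64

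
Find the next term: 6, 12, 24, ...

Ratios: 12 / 6 = 2.0
This is a geometric sequence with common ratio r = 2.
Next term = 24 * 2 = 48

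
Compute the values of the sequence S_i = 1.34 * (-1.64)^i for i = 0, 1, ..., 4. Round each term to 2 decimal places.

This is a geometric sequence.
i=0: S_0 = 1.34 * (-1.64)^0 = 1.34
i=1: S_1 = 1.34 * (-1.64)^1 ≈ -2.2
i=2: S_2 = 1.34 * (-1.64)^2 ≈ 3.6
i=3: S_3 = 1.34 * (-1.64)^3 ≈ -5.91
i=4: S_4 = 1.34 * (-1.64)^4 ≈ 9.69
The first 5 terms are: [1.34, -2.2, 3.6, -5.91, 9.69]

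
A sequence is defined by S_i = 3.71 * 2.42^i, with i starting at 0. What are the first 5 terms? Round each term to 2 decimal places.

This is a geometric sequence.
i=0: S_0 = 3.71 * 2.42^0 = 3.71
i=1: S_1 = 3.71 * 2.42^1 ≈ 8.98
i=2: S_2 = 3.71 * 2.42^2 ≈ 21.73
i=3: S_3 = 3.71 * 2.42^3 ≈ 52.58
i=4: S_4 = 3.71 * 2.42^4 ≈ 127.24
The first 5 terms are: [3.71, 8.98, 21.73, 52.58, 127.24]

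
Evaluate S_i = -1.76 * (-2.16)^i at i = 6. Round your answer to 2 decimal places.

S_6 = -1.76 * (-2.16)^6 ≈ -1.76 * 101.56 ≈ -178.75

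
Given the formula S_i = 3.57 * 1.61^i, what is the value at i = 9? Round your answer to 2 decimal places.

S_9 = 3.57 * 1.61^9 ≈ 3.57 * 72.683 ≈ 259.48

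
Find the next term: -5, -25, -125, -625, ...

Ratios: -25 / -5 = 5.0
This is a geometric sequence with common ratio r = 5.
Next term = -625 * 5 = -3125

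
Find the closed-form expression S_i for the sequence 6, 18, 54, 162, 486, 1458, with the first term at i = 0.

Check ratios: 18 / 6 = 3.0
Common ratio r = 3.
First term a = 6.
Formula: S_i = 6 * 3^i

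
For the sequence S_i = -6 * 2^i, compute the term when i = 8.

S_8 = -6 * 2^8 = -6 * 256 = -1536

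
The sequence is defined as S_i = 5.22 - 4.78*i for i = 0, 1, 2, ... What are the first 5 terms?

This is an arithmetic sequence.
i=0: S_0 = 5.22 + -4.78*0 = 5.22
i=1: S_1 = 5.22 + -4.78*1 = 0.44
i=2: S_2 = 5.22 + -4.78*2 = -4.34
i=3: S_3 = 5.22 + -4.78*3 = -9.12
i=4: S_4 = 5.22 + -4.78*4 = -13.9
The first 5 terms are: [5.22, 0.44, -4.34, -9.12, -13.9]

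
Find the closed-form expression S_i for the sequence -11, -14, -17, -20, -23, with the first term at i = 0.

Check differences: -14 - -11 = -3
-17 - -14 = -3
Common difference d = -3.
First term a = -11.
Formula: S_i = -11 - 3*i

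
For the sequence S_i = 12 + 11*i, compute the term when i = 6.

S_6 = 12 + 11*6 = 12 + 66 = 78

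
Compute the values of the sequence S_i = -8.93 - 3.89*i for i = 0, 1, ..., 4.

This is an arithmetic sequence.
i=0: S_0 = -8.93 + -3.89*0 = -8.93
i=1: S_1 = -8.93 + -3.89*1 = -12.82
i=2: S_2 = -8.93 + -3.89*2 = -16.71
i=3: S_3 = -8.93 + -3.89*3 = -20.6
i=4: S_4 = -8.93 + -3.89*4 = -24.49
The first 5 terms are: [-8.93, -12.82, -16.71, -20.6, -24.49]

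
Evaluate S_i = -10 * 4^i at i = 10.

S_10 = -10 * 4^10 = -10 * 1048576 = -10485760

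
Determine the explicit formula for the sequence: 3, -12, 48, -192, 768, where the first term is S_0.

Check ratios: -12 / 3 = -4.0
Common ratio r = -4.
First term a = 3.
Formula: S_i = 3 * (-4)^i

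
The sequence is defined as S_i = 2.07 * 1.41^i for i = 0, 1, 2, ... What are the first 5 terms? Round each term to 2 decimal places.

This is a geometric sequence.
i=0: S_0 = 2.07 * 1.41^0 = 2.07
i=1: S_1 = 2.07 * 1.41^1 ≈ 2.92
i=2: S_2 = 2.07 * 1.41^2 ≈ 4.12
i=3: S_3 = 2.07 * 1.41^3 ≈ 5.8
i=4: S_4 = 2.07 * 1.41^4 ≈ 8.18
The first 5 terms are: [2.07, 2.92, 4.12, 5.8, 8.18]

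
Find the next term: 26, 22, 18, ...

Differences: 22 - 26 = -4
This is an arithmetic sequence with common difference d = -4.
Next term = 18 + -4 = 14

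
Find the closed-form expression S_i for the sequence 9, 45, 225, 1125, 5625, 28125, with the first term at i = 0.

Check ratios: 45 / 9 = 5.0
Common ratio r = 5.
First term a = 9.
Formula: S_i = 9 * 5^i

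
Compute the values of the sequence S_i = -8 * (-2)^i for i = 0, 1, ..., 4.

This is a geometric sequence.
i=0: S_0 = -8 * (-2)^0 = -8
i=1: S_1 = -8 * (-2)^1 = 16
i=2: S_2 = -8 * (-2)^2 = -32
i=3: S_3 = -8 * (-2)^3 = 64
i=4: S_4 = -8 * (-2)^4 = -128
The first 5 terms are: [-8, 16, -32, 64, -128]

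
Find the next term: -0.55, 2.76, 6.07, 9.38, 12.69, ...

Differences: 2.76 - -0.55 = 3.31
This is an arithmetic sequence with common difference d = 3.31.
Next term = 12.69 + 3.31 = 16.0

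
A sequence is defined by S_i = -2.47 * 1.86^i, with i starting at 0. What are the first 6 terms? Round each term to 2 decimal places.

This is a geometric sequence.
i=0: S_0 = -2.47 * 1.86^0 = -2.47
i=1: S_1 = -2.47 * 1.86^1 ≈ -4.59
i=2: S_2 = -2.47 * 1.86^2 ≈ -8.55
i=3: S_3 = -2.47 * 1.86^3 ≈ -15.89
i=4: S_4 = -2.47 * 1.86^4 ≈ -29.56
i=5: S_5 = -2.47 * 1.86^5 ≈ -54.99
The first 6 terms are: [-2.47, -4.59, -8.55, -15.89, -29.56, -54.99]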